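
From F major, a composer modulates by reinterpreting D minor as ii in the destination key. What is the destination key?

The numeral ii denotes a minor triad on scale degree 2. With D on degree 2, the tonic of the new key is C.
Degree 2 carries a minor triad in major keys, so the destination is C major.
Check: the diatonic triads of C major are C (I), Dm (ii), Em (iii), F (IV), G (V), Am (vi), Bdim (vii°) — D minor is indeed ii.

C major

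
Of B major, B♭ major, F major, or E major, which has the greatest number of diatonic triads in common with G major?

F major

Triads of G major: G major (I), A minor (ii), B minor (iii), C major (IV), D major (V), E minor (vi), F♯ diminished (vii°).
B major shares 0: none.
B♭ major shares 0: none.
F major shares 2: Am, C.
E major shares 0: none.
The most common triads (2) are shared with F major.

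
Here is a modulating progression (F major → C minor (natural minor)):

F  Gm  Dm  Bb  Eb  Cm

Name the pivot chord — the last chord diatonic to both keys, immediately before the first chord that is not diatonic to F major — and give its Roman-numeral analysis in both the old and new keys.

Bb — IV in F major, VII in C minor

Chords diatonic to F major: F, Gm, Am, Bb, C, Dm, Edim.
Reading the progression, the first chord not in that set is Eb, so the modulation leaves F major there.
The chord immediately before Eb is Bb, which is diatonic to both keys: IV in F major and VII in C minor.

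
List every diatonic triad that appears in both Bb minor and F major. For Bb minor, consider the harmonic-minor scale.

Triads in Bb minor (harmonic minor): Bbm (i), Cdim (ii°), Dbaug (III+), Ebm (iv), F (V), Gb (VI), Adim (vii°).
Triads in F major: F (I), Gm (ii), Am (iii), Bb (IV), C (V), Dm (vi), Edim (vii°).
Shared triads with their functions: F (V in Bb minor, I in F major).

F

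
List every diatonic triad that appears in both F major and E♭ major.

Triads in F major: F (I), Gm (ii), Am (iii), B♭ (IV), C (V), Dm (vi), Edim (vii°).
Triads in E♭ major: E♭ (I), Fm (ii), Gm (iii), A♭ (IV), B♭ (V), Cm (vi), Ddim (vii°).
Shared triads with their functions: Gm (ii in F major, iii in E♭ major); B♭ (IV in F major, V in E♭ major).

Gm, B♭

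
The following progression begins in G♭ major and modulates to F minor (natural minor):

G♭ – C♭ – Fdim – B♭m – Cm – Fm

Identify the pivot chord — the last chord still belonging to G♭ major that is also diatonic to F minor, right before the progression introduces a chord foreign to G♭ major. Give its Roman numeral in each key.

B♭m — iii in G♭ major, iv in F minor

Chords diatonic to G♭ major: G♭, A♭m, B♭m, C♭, D♭, E♭m, Fdim.
Reading the progression, the first chord not in that set is Cm, so the modulation leaves G♭ major there.
The chord immediately before Cm is B♭m, which is diatonic to both keys: iii in G♭ major and iv in F minor.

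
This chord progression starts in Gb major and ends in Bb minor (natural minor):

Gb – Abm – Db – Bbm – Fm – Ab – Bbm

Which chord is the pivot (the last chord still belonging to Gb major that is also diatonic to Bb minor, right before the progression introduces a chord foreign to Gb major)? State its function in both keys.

Bbm — iii in Gb major, i in Bb minor

Chords diatonic to Gb major: Gb, Abm, Bbm, Cb, Db, Ebm, Fdim.
Reading the progression, the first chord not in that set is Fm, so the modulation leaves Gb major there.
The chord immediately before Fm is Bbm, which is diatonic to both keys: iii in Gb major and i in Bb minor.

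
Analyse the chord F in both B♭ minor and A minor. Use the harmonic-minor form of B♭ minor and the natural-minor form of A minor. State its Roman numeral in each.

V in B♭ minor; VI in A minor

The scale of B♭ minor (harmonic minor) is B♭ C D♭ E♭ F G♭ A; F is degree 5, and the triad built there (F-A-C) is major, so it is V.
The scale of A minor (natural minor) is A B C D E F G; F is degree 6, and the triad built there (F-A-C) is major, so it is VI.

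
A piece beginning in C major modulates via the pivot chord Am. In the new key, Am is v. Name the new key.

The numeral v denotes a minor triad on scale degree 5. With A on degree 5, the tonic of the new key is D.
Degree 5 carries a minor triad in natural-minor keys, so the destination is D minor.
Check: the diatonic triads of D minor (natural minor) are Dm (i), Edim (ii°), F (III), Gm (iv), Am (v), B♭ (VI), C (VII) — Am is indeed v.

D minor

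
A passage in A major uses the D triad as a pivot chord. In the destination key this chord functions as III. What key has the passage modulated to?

The numeral III denotes a major triad on scale degree 3. With D on degree 3, the tonic of the new key is B.
Degree 3 carries a major triad in natural-minor keys, so the destination is B minor.
Check: the diatonic triads of B minor (natural minor) are Bm (i), C#dim (ii°), D (III), Em (iv), F#m (v), G (VI), A (VII) — D is indeed III.

B minor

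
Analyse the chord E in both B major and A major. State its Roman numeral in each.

IV in B major; V in A major

The scale of B major is B C# D# E F# G# A#; E is degree 4, and the triad built there (E-G#-B) is major, so it is IV.
The scale of A major is A B C# D E F# G#; E is degree 5, and the triad built there (E-G#-B) is major, so it is V.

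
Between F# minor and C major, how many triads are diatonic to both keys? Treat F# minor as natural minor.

Diatonic triads of F# minor (natural minor): F#m (i), G#dim (ii°), A (III), Bm (iv), C#m (v), D (VI), E (VII).
Diatonic triads of C major: C (I), Dm (ii), Em (iii), F (IV), G (V), Am (vi), Bdim (vii°).
No triad has the same root and quality in both keys.

0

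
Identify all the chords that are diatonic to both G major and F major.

Triads in G major: G (I), Am (ii), Bm (iii), C (IV), D (V), Em (vi), F#dim (vii°).
Triads in F major: F (I), Gm (ii), Am (iii), Bb (IV), C (V), Dm (vi), Edim (vii°).
Shared triads with their functions: Am (ii in G major, iii in F major); C (IV in G major, V in F major).

Am, C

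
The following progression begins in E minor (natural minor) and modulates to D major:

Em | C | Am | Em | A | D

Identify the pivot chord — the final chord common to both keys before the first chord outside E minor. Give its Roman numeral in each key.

Em — i in E minor, ii in D major

Chords diatonic to E minor: Em, F#dim, G, Am, Bm, C, D.
Reading the progression, the first chord not in that set is A, so the modulation leaves E minor there.
The chord immediately before A is Em, which is diatonic to both keys: i in E minor and ii in D major.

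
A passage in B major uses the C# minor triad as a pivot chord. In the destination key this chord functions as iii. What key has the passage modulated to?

A major

The numeral iii denotes a minor triad on scale degree 3. With C# on degree 3, the tonic of the new key is A.
Degree 3 carries a minor triad in major keys, so the destination is A major.
Check: the diatonic triads of A major are A (I), Bm (ii), C#m (iii), D (IV), E (V), F#m (vi), G#dim (vii°) — C# minor is indeed iii.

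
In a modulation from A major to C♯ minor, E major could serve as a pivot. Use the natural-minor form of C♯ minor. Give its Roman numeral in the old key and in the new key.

The scale of A major is A B C♯ D E F♯ G♯; E is degree 5, and the triad built there (E-G♯-B) is major, so it is V.
The scale of C♯ minor (natural minor) is C♯ D♯ E F♯ G♯ A B; E is degree 3, and the triad built there (E-G♯-B) is major, so it is III.

V in A major; III in C♯ minor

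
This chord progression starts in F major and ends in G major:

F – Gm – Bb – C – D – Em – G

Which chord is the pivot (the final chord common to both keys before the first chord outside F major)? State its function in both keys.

Chords diatonic to F major: F, Gm, Am, Bb, C, Dm, Edim.
Reading the progression, the first chord not in that set is D, so the modulation leaves F major there.
The chord immediately before D is C, which is diatonic to both keys: V in F major and IV in G major.

C — V in F major, IV in G major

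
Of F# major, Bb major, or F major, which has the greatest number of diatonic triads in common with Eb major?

Bb major

Triads of Eb major: Eb major (I), F minor (ii), G minor (iii), Ab major (IV), Bb major (V), C minor (vi), D diminished (vii°).
F# major shares 0: none.
Bb major shares 4: Eb, Gm, Bb, Cm.
F major shares 2: Gm, Bb.
The most common triads (4) are shared with Bb major.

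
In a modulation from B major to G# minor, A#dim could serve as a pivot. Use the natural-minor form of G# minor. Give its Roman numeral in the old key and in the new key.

vii° in B major; ii° in G# minor

The scale of B major is B C# D# E F# G# A#; A# is degree 7, and the triad built there (A#-C#-E) is diminished, so it is vii°.
The scale of G# minor (natural minor) is G# A# B C# D# E F#; A# is degree 2, and the triad built there (A#-C#-E) is diminished, so it is ii°.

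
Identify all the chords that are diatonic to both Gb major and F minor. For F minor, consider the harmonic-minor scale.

Triads in Gb major: Gb major (I), Ab minor (ii), Bb minor (iii), Cb major (IV), Db major (V), Eb minor (vi), F diminished (vii°).
Triads in F minor (harmonic minor): F minor (i), G diminished (ii°), Ab augmented (III+), Bb minor (iv), C major (V), Db major (VI), E diminished (vii°).
Shared triads with their functions: Bb minor (iii in Gb major, iv in F minor); Db major (V in Gb major, VI in F minor).

Bbm, Db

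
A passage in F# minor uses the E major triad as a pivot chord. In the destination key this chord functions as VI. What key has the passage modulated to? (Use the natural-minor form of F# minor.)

G# minor

The numeral VI denotes a major triad on scale degree 6. With E on degree 6, the tonic of the new key is G#.
Degree 6 carries a major triad in minor keys, so the destination is G# minor.
Check: the diatonic triads of G# minor (natural minor) are G#m (i), A#dim (ii°), B (III), C#m (iv), D#m (v), E (VI), F# (VII) — E major is indeed VI.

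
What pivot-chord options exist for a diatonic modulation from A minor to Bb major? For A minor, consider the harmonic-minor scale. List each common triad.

Dm, F

Triads in A minor (harmonic minor): Am (i), Bdim (ii°), Caug (III+), Dm (iv), E (V), F (VI), G#dim (vii°).
Triads in Bb major: Bb (I), Cm (ii), Dm (iii), Eb (IV), F (V), Gm (vi), Adim (vii°).
Shared triads with their functions: Dm (iv in A minor, iii in Bb major); F (VI in A minor, V in Bb major).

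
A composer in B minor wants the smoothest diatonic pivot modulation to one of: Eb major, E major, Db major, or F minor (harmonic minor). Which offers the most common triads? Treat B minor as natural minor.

E major

Triads of B minor (natural minor): Bm (i), C#dim (ii°), D (III), Em (iv), F#m (v), G (VI), A (VII).
Eb major shares 0: none.
E major shares 2: F#m, A.
Db major shares 0: none.
F minor (harmonic minor) shares 0: none.
The most common triads (2) are shared with E major.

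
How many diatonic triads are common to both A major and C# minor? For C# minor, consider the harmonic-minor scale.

3

Diatonic triads of A major: A (I), Bm (ii), C#m (iii), D (IV), E (V), F#m (vi), G#dim (vii°).
Diatonic triads of C# minor (harmonic minor): C#m (i), D#dim (ii°), Eaug (III+), F#m (iv), G# (V), A (VI), B#dim (vii°).
Matching root and quality in both lists: A, C#m, F#m.
That gives 3 common triads.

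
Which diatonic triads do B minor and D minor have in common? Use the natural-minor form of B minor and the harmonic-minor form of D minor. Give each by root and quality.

C#dim, A

Triads in B minor (natural minor): Bm (i), C#dim (ii°), D (III), Em (iv), F#m (v), G (VI), A (VII).
Triads in D minor (harmonic minor): Dm (i), Edim (ii°), Faug (III+), Gm (iv), A (V), Bb (VI), C#dim (vii°).
Shared triads with their functions: C#dim (ii° in B minor, vii° in D minor); A (VII in B minor, V in D minor).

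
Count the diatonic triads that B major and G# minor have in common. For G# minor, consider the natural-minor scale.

7

Diatonic triads of B major: B (I), C#m (ii), D#m (iii), E (IV), F# (V), G#m (vi), A#dim (vii°).
Diatonic triads of G# minor (natural minor): G#m (i), A#dim (ii°), B (III), C#m (iv), D#m (v), E (VI), F# (VII).
Matching root and quality in both lists: B, C#m, D#m, E, F#, G#m, A#dim.
That gives 7 common triads.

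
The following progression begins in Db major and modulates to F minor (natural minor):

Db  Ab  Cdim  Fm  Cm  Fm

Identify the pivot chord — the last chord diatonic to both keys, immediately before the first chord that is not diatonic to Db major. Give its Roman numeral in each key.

Fm — iii in Db major, i in F minor

Chords diatonic to Db major: Db, Ebm, Fm, Gb, Ab, Bbm, Cdim.
Reading the progression, the first chord not in that set is Cm, so the modulation leaves Db major there.
The chord immediately before Cm is Fm, which is diatonic to both keys: iii in Db major and i in F minor.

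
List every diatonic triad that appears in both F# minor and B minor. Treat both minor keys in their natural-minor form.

Triads in F# minor (natural minor): F#m (i), G#dim (ii°), A (III), Bm (iv), C#m (v), D (VI), E (VII).
Triads in B minor (natural minor): Bm (i), C#dim (ii°), D (III), Em (iv), F#m (v), G (VI), A (VII).
Shared triads with their functions: F#m (i in F# minor, v in B minor); A (III in F# minor, VII in B minor); Bm (iv in F# minor, i in B minor); D (VI in F# minor, III in B minor).

F#m, A, Bm, D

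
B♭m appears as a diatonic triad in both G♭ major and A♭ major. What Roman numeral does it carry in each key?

iii in G♭ major; ii in A♭ major

The scale of G♭ major is G♭ A♭ B♭ C♭ D♭ E♭ F; B♭ is degree 3, and the triad built there (B♭-D♭-F) is minor, so it is iii.
The scale of A♭ major is A♭ B♭ C D♭ E♭ F G; B♭ is degree 2, and the triad built there (B♭-D♭-F) is minor, so it is ii.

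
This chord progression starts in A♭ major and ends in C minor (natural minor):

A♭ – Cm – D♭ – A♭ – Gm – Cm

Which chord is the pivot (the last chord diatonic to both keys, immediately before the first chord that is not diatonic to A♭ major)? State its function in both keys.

Chords diatonic to A♭ major: A♭, B♭m, Cm, D♭, E♭, Fm, Gdim.
Reading the progression, the first chord not in that set is Gm, so the modulation leaves A♭ major there.
The chord immediately before Gm is A♭, which is diatonic to both keys: I in A♭ major and VI in C minor.

A♭ — I in A♭ major, VI in C minor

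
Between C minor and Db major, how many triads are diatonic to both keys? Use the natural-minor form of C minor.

2

Diatonic triads of C minor (natural minor): C minor (i), D diminished (ii°), Eb major (III), F minor (iv), G minor (v), Ab major (VI), Bb major (VII).
Diatonic triads of Db major: Db major (I), Eb minor (ii), F minor (iii), Gb major (IV), Ab major (V), Bb minor (vi), C diminished (vii°).
Matching root and quality in both lists: F minor, Ab major.
That gives 2 common triads.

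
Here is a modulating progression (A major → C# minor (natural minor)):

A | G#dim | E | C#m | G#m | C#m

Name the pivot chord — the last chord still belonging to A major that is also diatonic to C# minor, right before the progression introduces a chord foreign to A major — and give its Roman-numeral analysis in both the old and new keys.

C#m — iii in A major, i in C# minor

Chords diatonic to A major: A, Bm, C#m, D, E, F#m, G#dim.
Reading the progression, the first chord not in that set is G#m, so the modulation leaves A major there.
The chord immediately before G#m is C#m, which is diatonic to both keys: iii in A major and i in C# minor.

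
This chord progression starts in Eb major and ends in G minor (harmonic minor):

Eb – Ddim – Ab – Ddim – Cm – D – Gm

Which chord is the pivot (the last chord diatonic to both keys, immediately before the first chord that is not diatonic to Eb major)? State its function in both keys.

Cm — vi in Eb major, iv in G minor

Chords diatonic to Eb major: Eb, Fm, Gm, Ab, Bb, Cm, Ddim.
Reading the progression, the first chord not in that set is D, so the modulation leaves Eb major there.
The chord immediately before D is Cm, which is diatonic to both keys: vi in Eb major and iv in G minor.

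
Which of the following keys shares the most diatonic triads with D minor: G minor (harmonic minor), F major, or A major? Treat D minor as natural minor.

F major

Triads of D minor (natural minor): D minor (i), E diminished (ii°), F major (III), G minor (iv), A minor (v), Bb major (VI), C major (VII).
G minor (harmonic minor) shares 1: Gm.
F major shares 7: Dm, Edim, F, Gm, Am, Bb, C.
A major shares 0: none.
The most common triads (7) are shared with F major.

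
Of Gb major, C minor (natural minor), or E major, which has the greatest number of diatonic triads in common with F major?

C minor

Triads of F major: F major (I), G minor (ii), A minor (iii), Bb major (IV), C major (V), D minor (vi), E diminished (vii°).
Gb major shares 0: none.
C minor (natural minor) shares 2: Gm, Bb.
E major shares 0: none.
The most common triads (2) are shared with C minor.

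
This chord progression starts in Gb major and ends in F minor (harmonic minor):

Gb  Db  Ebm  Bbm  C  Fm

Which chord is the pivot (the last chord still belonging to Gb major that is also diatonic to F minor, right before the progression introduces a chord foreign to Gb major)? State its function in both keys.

Chords diatonic to Gb major: Gb, Abm, Bbm, Cb, Db, Ebm, Fdim.
Reading the progression, the first chord not in that set is C, so the modulation leaves Gb major there.
The chord immediately before C is Bbm, which is diatonic to both keys: iii in Gb major and iv in F minor.

Bbm — iii in Gb major, iv in F minor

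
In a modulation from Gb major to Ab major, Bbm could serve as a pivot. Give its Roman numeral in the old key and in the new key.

iii in Gb major; ii in Ab major

The scale of Gb major is Gb Ab Bb Cb Db Eb F; Bb is degree 3, and the triad built there (Bb-Db-F) is minor, so it is iii.
The scale of Ab major is Ab Bb C Db Eb F G; Bb is degree 2, and the triad built there (Bb-Db-F) is minor, so it is ii.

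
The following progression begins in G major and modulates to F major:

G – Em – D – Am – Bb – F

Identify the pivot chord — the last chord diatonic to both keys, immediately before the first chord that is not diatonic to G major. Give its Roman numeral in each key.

Chords diatonic to G major: G, Am, Bm, C, D, Em, F#dim.
Reading the progression, the first chord not in that set is Bb, so the modulation leaves G major there.
The chord immediately before Bb is Am, which is diatonic to both keys: ii in G major and iii in F major.

Am — ii in G major, iii in F major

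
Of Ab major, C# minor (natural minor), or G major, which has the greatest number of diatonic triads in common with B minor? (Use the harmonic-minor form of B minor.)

G major

Triads of B minor (harmonic minor): Bm (i), C#dim (ii°), Daug (III+), Em (iv), F# (V), G (VI), A#dim (vii°).
Ab major shares 0: none.
C# minor (natural minor) shares 0: none.
G major shares 3: Bm, Em, G.
The most common triads (3) are shared with G major.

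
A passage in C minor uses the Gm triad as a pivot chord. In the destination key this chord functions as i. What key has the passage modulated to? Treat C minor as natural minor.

The numeral i denotes a minor triad on scale degree 1. With G on degree 1, the tonic of the new key is G.
Degree 1 carries a minor triad in minor keys, so the destination is G minor.
Check: the diatonic triads of G minor (natural minor) are Gm (i), Adim (ii°), Bb (III), Cm (iv), Dm (v), Eb (VI), F (VII) — Gm is indeed i.

G minor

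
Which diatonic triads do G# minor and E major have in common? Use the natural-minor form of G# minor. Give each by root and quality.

G#m, B, C#m, E

Triads in G# minor (natural minor): G#m (i), A#dim (ii°), B (III), C#m (iv), D#m (v), E (VI), F# (VII).
Triads in E major: E (I), F#m (ii), G#m (iii), A (IV), B (V), C#m (vi), D#dim (vii°).
Shared triads with their functions: G#m (i in G# minor, iii in E major); B (III in G# minor, V in E major); C#m (iv in G# minor, vi in E major); E (VI in G# minor, I in E major).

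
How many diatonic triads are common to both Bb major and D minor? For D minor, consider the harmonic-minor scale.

3

Diatonic triads of Bb major: Bb (I), Cm (ii), Dm (iii), Eb (IV), F (V), Gm (vi), Adim (vii°).
Diatonic triads of D minor (harmonic minor): Dm (i), Edim (ii°), Faug (III+), Gm (iv), A (V), Bb (VI), C#dim (vii°).
Matching root and quality in both lists: Bb, Dm, Gm.
That gives 3 common triads.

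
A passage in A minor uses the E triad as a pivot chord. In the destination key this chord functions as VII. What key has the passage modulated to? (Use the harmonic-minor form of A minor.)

The numeral VII denotes a major triad on scale degree 7. With E on degree 7, the tonic of the new key is F#.
Degree 7 carries a major triad in natural-minor keys, so the destination is F# minor.
Check: the diatonic triads of F# minor (natural minor) are F#m (i), G#dim (ii°), A (III), Bm (iv), C#m (v), D (VI), E (VII) — E is indeed VII.

F# minor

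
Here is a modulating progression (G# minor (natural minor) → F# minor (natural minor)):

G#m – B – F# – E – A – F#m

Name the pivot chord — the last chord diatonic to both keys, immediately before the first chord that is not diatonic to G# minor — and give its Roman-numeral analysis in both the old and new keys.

Chords diatonic to G# minor: G#m, A#dim, B, C#m, D#m, E, F#.
Reading the progression, the first chord not in that set is A, so the modulation leaves G# minor there.
The chord immediately before A is E, which is diatonic to both keys: VI in G# minor and VII in F# minor.

E — VI in G# minor, VII in F# minor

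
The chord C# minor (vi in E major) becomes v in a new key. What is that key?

F# minor

The numeral v denotes a minor triad on scale degree 5. With C# on degree 5, the tonic of the new key is F#.
Degree 5 carries a minor triad in natural-minor keys, so the destination is F# minor.
Check: the diatonic triads of F# minor (natural minor) are F#m (i), G#dim (ii°), A (III), Bm (iv), C#m (v), D (VI), E (VII) — C# minor is indeed v.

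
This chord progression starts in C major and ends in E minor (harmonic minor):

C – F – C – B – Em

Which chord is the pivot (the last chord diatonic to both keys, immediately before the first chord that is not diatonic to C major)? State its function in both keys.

C — I in C major, VI in E minor

Chords diatonic to C major: C, Dm, Em, F, G, Am, Bdim.
Reading the progression, the first chord not in that set is B, so the modulation leaves C major there.
The chord immediately before B is C, which is diatonic to both keys: I in C major and VI in E minor.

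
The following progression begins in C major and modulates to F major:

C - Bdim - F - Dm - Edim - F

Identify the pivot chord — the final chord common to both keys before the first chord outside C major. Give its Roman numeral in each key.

Dm — ii in C major, vi in F major

Chords diatonic to C major: C, Dm, Em, F, G, Am, Bdim.
Reading the progression, the first chord not in that set is Edim, so the modulation leaves C major there.
The chord immediately before Edim is Dm, which is diatonic to both keys: ii in C major and vi in F major.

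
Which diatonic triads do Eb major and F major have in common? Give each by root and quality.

Gm, Bb

Triads in Eb major: Eb (I), Fm (ii), Gm (iii), Ab (IV), Bb (V), Cm (vi), Ddim (vii°).
Triads in F major: F (I), Gm (ii), Am (iii), Bb (IV), C (V), Dm (vi), Edim (vii°).
Shared triads with their functions: Gm (iii in Eb major, ii in F major); Bb (V in Eb major, IV in F major).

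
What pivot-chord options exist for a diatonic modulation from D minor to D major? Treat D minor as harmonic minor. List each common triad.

A, C#dim

Triads in D minor (harmonic minor): D minor (i), E diminished (ii°), F augmented (III+), G minor (iv), A major (V), Bb major (VI), C# diminished (vii°).
Triads in D major: D major (I), E minor (ii), F# minor (iii), G major (IV), A major (V), B minor (vi), C# diminished (vii°).
Shared triads with their functions: A major (V in D minor, V in D major); C# diminished (vii° in D minor, vii° in D major).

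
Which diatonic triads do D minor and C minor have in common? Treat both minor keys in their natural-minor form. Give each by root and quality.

Gm, B♭

Triads in D minor (natural minor): D minor (i), E diminished (ii°), F major (III), G minor (iv), A minor (v), B♭ major (VI), C major (VII).
Triads in C minor (natural minor): C minor (i), D diminished (ii°), E♭ major (III), F minor (iv), G minor (v), A♭ major (VI), B♭ major (VII).
Shared triads with their functions: G minor (iv in D minor, v in C minor); B♭ major (VI in D minor, VII in C minor).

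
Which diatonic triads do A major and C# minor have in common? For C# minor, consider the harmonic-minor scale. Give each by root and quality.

A, C#m, F#m

Triads in A major: A (I), Bm (ii), C#m (iii), D (IV), E (V), F#m (vi), G#dim (vii°).
Triads in C# minor (harmonic minor): C#m (i), D#dim (ii°), Eaug (III+), F#m (iv), G# (V), A (VI), B#dim (vii°).
Shared triads with their functions: A (I in A major, VI in C# minor); C#m (iii in A major, i in C# minor); F#m (vi in A major, iv in C# minor).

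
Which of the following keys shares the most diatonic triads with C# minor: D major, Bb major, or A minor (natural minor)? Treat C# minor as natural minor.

Triads of C# minor (natural minor): C# minor (i), D# diminished (ii°), E major (III), F# minor (iv), G# minor (v), A major (VI), B major (VII).
D major shares 2: F#m, A.
Bb major shares 0: none.
A minor (natural minor) shares 0: none.
The most common triads (2) are shared with D major.

D major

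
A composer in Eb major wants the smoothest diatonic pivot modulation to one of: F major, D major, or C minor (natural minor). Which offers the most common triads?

C minor

Triads of Eb major: Eb major (I), F minor (ii), G minor (iii), Ab major (IV), Bb major (V), C minor (vi), D diminished (vii°).
F major shares 2: Gm, Bb.
D major shares 0: none.
C minor (natural minor) shares 7: Eb, Fm, Gm, Ab, Bb, Cm, Ddim.
The most common triads (7) are shared with C minor.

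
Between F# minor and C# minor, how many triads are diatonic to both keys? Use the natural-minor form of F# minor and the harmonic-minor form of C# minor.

Diatonic triads of F# minor (natural minor): F#m (i), G#dim (ii°), A (III), Bm (iv), C#m (v), D (VI), E (VII).
Diatonic triads of C# minor (harmonic minor): C#m (i), D#dim (ii°), Eaug (III+), F#m (iv), G# (V), A (VI), B#dim (vii°).
Matching root and quality in both lists: F#m, A, C#m.
That gives 3 common triads.

3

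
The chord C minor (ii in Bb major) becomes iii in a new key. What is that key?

The numeral iii denotes a minor triad on scale degree 3. With C on degree 3, the tonic of the new key is Ab.
Degree 3 carries a minor triad in major keys, so the destination is Ab major.
Check: the diatonic triads of Ab major are Ab (I), Bbm (ii), Cm (iii), Db (IV), Eb (V), Fm (vi), Gdim (vii°) — C minor is indeed iii.

Ab major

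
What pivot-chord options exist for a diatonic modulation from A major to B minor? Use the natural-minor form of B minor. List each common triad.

Triads in A major: A (I), Bm (ii), C♯m (iii), D (IV), E (V), F♯m (vi), G♯dim (vii°).
Triads in B minor (natural minor): Bm (i), C♯dim (ii°), D (III), Em (iv), F♯m (v), G (VI), A (VII).
Shared triads with their functions: A (I in A major, VII in B minor); Bm (ii in A major, i in B minor); D (IV in A major, III in B minor); F♯m (vi in A major, v in B minor).

A, Bm, D, F♯m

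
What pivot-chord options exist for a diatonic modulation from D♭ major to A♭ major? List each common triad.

D♭, Fm, A♭, B♭m

Triads in D♭ major: D♭ major (I), E♭ minor (ii), F minor (iii), G♭ major (IV), A♭ major (V), B♭ minor (vi), C diminished (vii°).
Triads in A♭ major: A♭ major (I), B♭ minor (ii), C minor (iii), D♭ major (IV), E♭ major (V), F minor (vi), G diminished (vii°).
Shared triads with their functions: D♭ major (I in D♭ major, IV in A♭ major); F minor (iii in D♭ major, vi in A♭ major); A♭ major (V in D♭ major, I in A♭ major); B♭ minor (vi in D♭ major, ii in A♭ major).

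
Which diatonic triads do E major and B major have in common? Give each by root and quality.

Triads in E major: E (I), F♯m (ii), G♯m (iii), A (IV), B (V), C♯m (vi), D♯dim (vii°).
Triads in B major: B (I), C♯m (ii), D♯m (iii), E (IV), F♯ (V), G♯m (vi), A♯dim (vii°).
Shared triads with their functions: E (I in E major, IV in B major); G♯m (iii in E major, vi in B major); B (V in E major, I in B major); C♯m (vi in E major, ii in B major).

E, G♯m, B, C♯m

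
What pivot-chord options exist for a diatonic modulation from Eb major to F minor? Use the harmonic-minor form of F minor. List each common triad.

Triads in Eb major: Eb (I), Fm (ii), Gm (iii), Ab (IV), Bb (V), Cm (vi), Ddim (vii°).
Triads in F minor (harmonic minor): Fm (i), Gdim (ii°), Abaug (III+), Bbm (iv), C (V), Db (VI), Edim (vii°).
Shared triads with their functions: Fm (ii in Eb major, i in F minor).

Fm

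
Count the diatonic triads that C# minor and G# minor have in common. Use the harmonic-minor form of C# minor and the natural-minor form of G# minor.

1

Diatonic triads of C# minor (harmonic minor): C#m (i), D#dim (ii°), Eaug (III+), F#m (iv), G# (V), A (VI), B#dim (vii°).
Diatonic triads of G# minor (natural minor): G#m (i), A#dim (ii°), B (III), C#m (iv), D#m (v), E (VI), F# (VII).
Matching root and quality in both lists: C#m.
That gives 1 common triad.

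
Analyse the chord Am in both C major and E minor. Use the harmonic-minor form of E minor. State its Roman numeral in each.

vi in C major; iv in E minor

The scale of C major is C D E F G A B; A is degree 6, and the triad built there (A-C-E) is minor, so it is vi.
The scale of E minor (harmonic minor) is E F♯ G A B C D♯; A is degree 4, and the triad built there (A-C-E) is minor, so it is iv.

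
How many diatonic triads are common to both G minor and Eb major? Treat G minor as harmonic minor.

3

Diatonic triads of G minor (harmonic minor): G minor (i), A diminished (ii°), Bb augmented (III+), C minor (iv), D major (V), Eb major (VI), F# diminished (vii°).
Diatonic triads of Eb major: Eb major (I), F minor (ii), G minor (iii), Ab major (IV), Bb major (V), C minor (vi), D diminished (vii°).
Matching root and quality in both lists: G minor, C minor, Eb major.
That gives 3 common triads.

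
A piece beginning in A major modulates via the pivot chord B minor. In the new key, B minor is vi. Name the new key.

D major

The numeral vi denotes a minor triad on scale degree 6. With B on degree 6, the tonic of the new key is D.
Degree 6 carries a minor triad in major keys, so the destination is D major.
Check: the diatonic triads of D major are D (I), Em (ii), F#m (iii), G (IV), A (V), Bm (vi), C#dim (vii°) — B minor is indeed vi.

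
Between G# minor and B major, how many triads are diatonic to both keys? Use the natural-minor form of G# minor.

7

Diatonic triads of G# minor (natural minor): G#m (i), A#dim (ii°), B (III), C#m (iv), D#m (v), E (VI), F# (VII).
Diatonic triads of B major: B (I), C#m (ii), D#m (iii), E (IV), F# (V), G#m (vi), A#dim (vii°).
Matching root and quality in both lists: G#m, A#dim, B, C#m, D#m, E, F#.
That gives 7 common triads.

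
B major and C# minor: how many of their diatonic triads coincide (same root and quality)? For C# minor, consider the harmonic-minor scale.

1

Diatonic triads of B major: B (I), C#m (ii), D#m (iii), E (IV), F# (V), G#m (vi), A#dim (vii°).
Diatonic triads of C# minor (harmonic minor): C#m (i), D#dim (ii°), Eaug (III+), F#m (iv), G# (V), A (VI), B#dim (vii°).
Matching root and quality in both lists: C#m.
That gives 1 common triad.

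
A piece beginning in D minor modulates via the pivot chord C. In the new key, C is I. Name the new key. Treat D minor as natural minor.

The numeral I denotes a major triad on scale degree 1. With C on degree 1, the tonic of the new key is C.
Degree 1 carries a major triad in major keys, so the destination is C major.
Check: the diatonic triads of C major are C (I), Dm (ii), Em (iii), F (IV), G (V), Am (vi), Bdim (vii°) — C is indeed I.

C major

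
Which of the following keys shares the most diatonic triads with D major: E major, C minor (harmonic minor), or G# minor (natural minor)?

E major

Triads of D major: D major (I), E minor (ii), F# minor (iii), G major (IV), A major (V), B minor (vi), C# diminished (vii°).
E major shares 2: F#m, A.
C minor (harmonic minor) shares 1: G.
G# minor (natural minor) shares 0: none.
The most common triads (2) are shared with E major.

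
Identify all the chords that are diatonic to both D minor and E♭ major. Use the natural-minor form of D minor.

Gm, B♭

Triads in D minor (natural minor): Dm (i), Edim (ii°), F (III), Gm (iv), Am (v), B♭ (VI), C (VII).
Triads in E♭ major: E♭ (I), Fm (ii), Gm (iii), A♭ (IV), B♭ (V), Cm (vi), Ddim (vii°).
Shared triads with their functions: Gm (iv in D minor, iii in E♭ major); B♭ (VI in D minor, V in E♭ major).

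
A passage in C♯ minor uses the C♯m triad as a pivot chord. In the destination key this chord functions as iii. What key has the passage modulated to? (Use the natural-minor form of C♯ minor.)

The numeral iii denotes a minor triad on scale degree 3. With C♯ on degree 3, the tonic of the new key is A.
Degree 3 carries a minor triad in major keys, so the destination is A major.
Check: the diatonic triads of A major are A (I), Bm (ii), C♯m (iii), D (IV), E (V), F♯m (vi), G♯dim (vii°) — C♯m is indeed iii.

A major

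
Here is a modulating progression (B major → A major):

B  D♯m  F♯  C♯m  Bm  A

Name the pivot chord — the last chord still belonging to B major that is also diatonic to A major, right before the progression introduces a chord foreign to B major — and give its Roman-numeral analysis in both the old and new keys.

Chords diatonic to B major: B, C♯m, D♯m, E, F♯, G♯m, A♯dim.
Reading the progression, the first chord not in that set is Bm, so the modulation leaves B major there.
The chord immediately before Bm is C♯m, which is diatonic to both keys: ii in B major and iii in A major.

C♯m — ii in B major, iii in A major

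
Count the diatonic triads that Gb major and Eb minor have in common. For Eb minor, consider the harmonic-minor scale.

Diatonic triads of Gb major: Gb (I), Abm (ii), Bbm (iii), Cb (IV), Db (V), Ebm (vi), Fdim (vii°).
Diatonic triads of Eb minor (harmonic minor): Ebm (i), Fdim (ii°), Gbaug (III+), Abm (iv), Bb (V), Cb (VI), Ddim (vii°).
Matching root and quality in both lists: Abm, Cb, Ebm, Fdim.
That gives 4 common triads.

4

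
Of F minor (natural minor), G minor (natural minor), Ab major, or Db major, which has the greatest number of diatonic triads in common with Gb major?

Db major

Triads of Gb major: Gb (I), Abm (ii), Bbm (iii), Cb (IV), Db (V), Ebm (vi), Fdim (vii°).
F minor (natural minor) shares 2: Bbm, Db.
G minor (natural minor) shares 0: none.
Ab major shares 2: Bbm, Db.
Db major shares 4: Gb, Bbm, Db, Ebm.
The most common triads (4) are shared with Db major.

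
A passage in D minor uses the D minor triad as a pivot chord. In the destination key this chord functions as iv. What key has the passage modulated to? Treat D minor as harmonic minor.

A minor

The numeral iv denotes a minor triad on scale degree 4. With D on degree 4, the tonic of the new key is A.
Degree 4 carries a minor triad in minor keys, so the destination is A minor.
Check: the diatonic triads of A minor (natural minor) are Am (i), Bdim (ii°), C (III), Dm (iv), Em (v), F (VI), G (VII) — D minor is indeed iv.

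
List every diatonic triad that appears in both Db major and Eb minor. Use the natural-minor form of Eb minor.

Db, Ebm, Gb, Bbm

Triads in Db major: Db (I), Ebm (ii), Fm (iii), Gb (IV), Ab (V), Bbm (vi), Cdim (vii°).
Triads in Eb minor (natural minor): Ebm (i), Fdim (ii°), Gb (III), Abm (iv), Bbm (v), Cb (VI), Db (VII).
Shared triads with their functions: Db (I in Db major, VII in Eb minor); Ebm (ii in Db major, i in Eb minor); Gb (IV in Db major, III in Eb minor); Bbm (vi in Db major, v in Eb minor).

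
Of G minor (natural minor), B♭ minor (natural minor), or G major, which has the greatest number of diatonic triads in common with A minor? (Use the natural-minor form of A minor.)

Triads of A minor (natural minor): A minor (i), B diminished (ii°), C major (III), D minor (iv), E minor (v), F major (VI), G major (VII).
G minor (natural minor) shares 2: Dm, F.
B♭ minor (natural minor) shares 0: none.
G major shares 4: Am, C, Em, G.
The most common triads (4) are shared with G major.

G major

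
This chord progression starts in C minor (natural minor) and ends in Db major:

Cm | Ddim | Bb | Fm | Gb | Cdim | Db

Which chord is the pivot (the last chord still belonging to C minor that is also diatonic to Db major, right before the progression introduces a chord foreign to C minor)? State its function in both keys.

Chords diatonic to C minor: Cm, Ddim, Eb, Fm, Gm, Ab, Bb.
Reading the progression, the first chord not in that set is Gb, so the modulation leaves C minor there.
The chord immediately before Gb is Fm, which is diatonic to both keys: iv in C minor and iii in Db major.

Fm — iv in C minor, iii in Db major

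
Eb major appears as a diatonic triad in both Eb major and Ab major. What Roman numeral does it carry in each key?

The scale of Eb major is Eb F G Ab Bb C D; Eb is degree 1, and the triad built there (Eb-G-Bb) is major, so it is I.
The scale of Ab major is Ab Bb C Db Eb F G; Eb is degree 5, and the triad built there (Eb-G-Bb) is major, so it is V.

I in Eb major; V in Ab major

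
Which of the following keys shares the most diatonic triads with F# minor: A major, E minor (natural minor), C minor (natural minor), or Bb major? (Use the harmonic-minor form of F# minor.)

A major

Triads of F# minor (harmonic minor): F#m (i), G#dim (ii°), Aaug (III+), Bm (iv), C# (V), D (VI), E#dim (vii°).
A major shares 4: F#m, G#dim, Bm, D.
E minor (natural minor) shares 2: Bm, D.
C minor (natural minor) shares 0: none.
Bb major shares 0: none.
The most common triads (4) are shared with A major.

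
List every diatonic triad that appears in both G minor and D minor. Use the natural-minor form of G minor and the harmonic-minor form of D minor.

Triads in G minor (natural minor): G minor (i), A diminished (ii°), Bb major (III), C minor (iv), D minor (v), Eb major (VI), F major (VII).
Triads in D minor (harmonic minor): D minor (i), E diminished (ii°), F augmented (III+), G minor (iv), A major (V), Bb major (VI), C# diminished (vii°).
Shared triads with their functions: G minor (i in G minor, iv in D minor); Bb major (III in G minor, VI in D minor); D minor (v in G minor, i in D minor).

Gm, Bb, Dm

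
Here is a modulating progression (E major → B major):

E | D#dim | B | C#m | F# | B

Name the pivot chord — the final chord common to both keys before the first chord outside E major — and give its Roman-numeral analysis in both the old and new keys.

C#m — vi in E major, ii in B major

Chords diatonic to E major: E, F#m, G#m, A, B, C#m, D#dim.
Reading the progression, the first chord not in that set is F#, so the modulation leaves E major there.
The chord immediately before F# is C#m, which is diatonic to both keys: vi in E major and ii in B major.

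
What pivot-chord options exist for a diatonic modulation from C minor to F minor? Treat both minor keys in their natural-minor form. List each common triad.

Triads in C minor (natural minor): C minor (i), D diminished (ii°), Eb major (III), F minor (iv), G minor (v), Ab major (VI), Bb major (VII).
Triads in F minor (natural minor): F minor (i), G diminished (ii°), Ab major (III), Bb minor (iv), C minor (v), Db major (VI), Eb major (VII).
Shared triads with their functions: C minor (i in C minor, v in F minor); Eb major (III in C minor, VII in F minor); F minor (iv in C minor, i in F minor); Ab major (VI in C minor, III in F minor).

Cm, Eb, Fm, Ab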